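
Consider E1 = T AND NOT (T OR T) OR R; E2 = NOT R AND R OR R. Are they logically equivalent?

E1: T AND NOT (T OR T) OR R
    = T AND NOT T OR R   [idempotence]
    = R   [complement / identity]
E2: NOT R AND R OR R
    = R   [complement / identity]
Both reduce to R, so they are equivalent.

Yes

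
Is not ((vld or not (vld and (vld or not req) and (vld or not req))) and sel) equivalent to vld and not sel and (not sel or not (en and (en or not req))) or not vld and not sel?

E1: not ((vld or not (vld and (vld or not req) and (vld or not req))) and sel)
    = not ((vld or not (vld and (vld or not req))) and sel)   (idempotence)
    = not ((vld or not vld) and sel)   (absorption)
    = not sel   (complement / identity)
E2: vld and not sel and (not sel or not (en and (en or not req))) or not vld and not sel
    = vld and not sel and (not sel or not en) or not vld and not sel   (absorption)
    = vld and not sel or not vld and not sel   (absorption)
    = not sel   (distribution)
Both reduce to not sel, so they are equivalent.

Yes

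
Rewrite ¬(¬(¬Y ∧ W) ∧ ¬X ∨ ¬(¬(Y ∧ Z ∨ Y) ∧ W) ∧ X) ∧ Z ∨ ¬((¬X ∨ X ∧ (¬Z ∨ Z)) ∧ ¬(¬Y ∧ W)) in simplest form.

¬Y ∧ W

¬(¬(¬Y ∧ W) ∧ ¬X ∨ ¬(¬(Y ∧ Z ∨ Y) ∧ W) ∧ X) ∧ Z ∨ ¬((¬X ∨ X ∧ (¬Z ∨ Z)) ∧ ¬(¬Y ∧ W))
= ¬(¬(¬Y ∧ W) ∧ ¬X ∨ ¬(¬Y ∧ W) ∧ X) ∧ Z ∨ ¬((¬X ∨ X ∧ (¬Z ∨ Z)) ∧ ¬(¬Y ∧ W))   (absorption)
= ¬((¬X ∨ X) ∧ ¬(¬Y ∧ W)) ∧ Z ∨ ¬((¬X ∨ X ∧ (¬Z ∨ Z)) ∧ ¬(¬Y ∧ W))   (distribution)
= ¬((¬X ∨ X) ∧ ¬(¬Y ∧ W)) ∧ Z ∨ ¬((¬X ∨ X) ∧ ¬(¬Y ∧ W))   (complement / identity)
= ¬((¬X ∨ X) ∧ ¬(¬Y ∧ W))   (absorption)
= ¬¬(¬Y ∧ W)   (complement / identity)
= ¬Y ∧ W   (double negation)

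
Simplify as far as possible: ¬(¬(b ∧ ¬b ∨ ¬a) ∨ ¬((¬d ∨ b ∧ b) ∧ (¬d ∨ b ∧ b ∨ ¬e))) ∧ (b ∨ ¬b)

¬a ∧ (¬d ∨ b)

¬(¬(b ∧ ¬b ∨ ¬a) ∨ ¬((¬d ∨ b ∧ b) ∧ (¬d ∨ b ∧ b ∨ ¬e))) ∧ (b ∨ ¬b)
= (b ∧ ¬b ∨ ¬a) ∧ (¬d ∨ b ∧ b) ∧ (¬d ∨ b ∧ b ∨ ¬e) ∧ (b ∨ ¬b)   — De Morgan
= (b ∧ ¬b ∨ ¬a) ∧ (¬d ∨ b ∧ b) ∧ (b ∨ ¬b)   — absorption
= (b ∧ ¬b ∨ ¬a) ∧ (¬d ∨ b) ∧ (b ∨ ¬b)   — idempotence
= (b ∧ ¬b ∨ ¬a) ∧ (¬d ∨ b)   — complement / identity
= ¬a ∧ (¬d ∨ b)   — complement / identity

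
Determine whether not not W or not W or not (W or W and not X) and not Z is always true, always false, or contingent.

always true

not not W or not W or not (W or W and not X) and not Z
= not not W or not W or not W and not Z
= W or not W or not W and not Z
= W or not W
= True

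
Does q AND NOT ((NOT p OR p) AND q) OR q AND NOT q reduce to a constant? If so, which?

yes, False

q AND NOT ((NOT p OR p) AND q) OR q AND NOT q
= q AND NOT q OR q AND NOT q   [complement / identity]
= q AND NOT q   [idempotence]
= FALSE   [complement]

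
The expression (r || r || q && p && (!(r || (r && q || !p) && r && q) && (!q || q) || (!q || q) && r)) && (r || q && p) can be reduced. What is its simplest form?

(r || r || q && p && (!(r || (r && q || !p) && r && q) && (!q || q) || (!q || q) && r)) && (r || q && p)
= (r || r || q && p && (!(r || r && q) && (!q || q) || (!q || q) && r)) && (r || q && p)   (absorption)
= (r || r || q && p && (!r && (!q || q) || (!q || q) && r)) && (r || q && p)   (absorption)
= (r || q && p && (!r && (!q || q) || (!q || q) && r)) && (r || q && p)   (idempotence)
= (r || q && p && (!q || q)) && (r || q && p)   (distribution)
= (r || q && p) && (r || q && p)   (complement / identity)
= r || q && p   (idempotence)

r || q && p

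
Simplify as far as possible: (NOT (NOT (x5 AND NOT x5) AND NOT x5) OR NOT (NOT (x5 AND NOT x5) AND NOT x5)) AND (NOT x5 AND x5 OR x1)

(NOT (NOT (x5 AND NOT x5) AND NOT x5) OR NOT (NOT (x5 AND NOT x5) AND NOT x5)) AND (NOT x5 AND x5 OR x1)
= NOT (NOT (x5 AND NOT x5) AND NOT x5) AND (NOT x5 AND x5 OR x1)
= (x5 AND NOT x5 OR x5) AND (NOT x5 AND x5 OR x1)
= (x5 AND NOT x5 OR x5) AND x1
= x5 AND x1

x5 AND x1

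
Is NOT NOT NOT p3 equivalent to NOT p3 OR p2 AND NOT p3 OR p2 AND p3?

E1: NOT NOT NOT p3
    = NOT p3   (double negation)
E2: NOT p3 OR p2 AND NOT p3 OR p2 AND p3
    = NOT p3 OR p2   (distribution)
These differ: at p2=1, p3=1, E1 = 0 but E2 = 1.

No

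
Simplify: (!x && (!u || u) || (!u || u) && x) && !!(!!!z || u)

!z || u

(!x && (!u || u) || (!u || u) && x) && !!(!!!z || u)
= (!u || u) && !!(!!!z || u)
= !!(!!!z || u)
= !!!z || u
= !z || u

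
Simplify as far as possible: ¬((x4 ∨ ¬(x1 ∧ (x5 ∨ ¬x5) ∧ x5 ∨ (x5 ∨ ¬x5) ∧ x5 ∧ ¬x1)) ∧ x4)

¬((x4 ∨ ¬(x1 ∧ (x5 ∨ ¬x5) ∧ x5 ∨ (x5 ∨ ¬x5) ∧ x5 ∧ ¬x1)) ∧ x4)
= ¬((x4 ∨ ¬((x5 ∨ ¬x5) ∧ x5)) ∧ x4)   [distribution]
= ¬((x4 ∨ ¬x5) ∧ x4)   [complement / identity]
= ¬x4   [absorption]

¬x4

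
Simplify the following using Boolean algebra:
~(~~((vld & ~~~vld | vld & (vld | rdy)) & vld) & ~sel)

~vld | sel

~(~~((vld & ~~~vld | vld & (vld | rdy)) & vld) & ~sel)
= ~(~~((vld & ~~~vld | vld) & vld) & ~sel)   [absorption]
= ~(~~((vld & ~vld | vld) & vld) & ~sel)   [double negation]
= ~((vld & ~vld | vld) & vld) | sel   [De Morgan]
= ~(vld & vld) | sel   [complement / identity]
= ~vld | sel   [idempotence]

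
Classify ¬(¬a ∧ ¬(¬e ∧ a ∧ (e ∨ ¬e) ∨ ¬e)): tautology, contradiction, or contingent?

¬(¬a ∧ ¬(¬e ∧ a ∧ (e ∨ ¬e) ∨ ¬e))
= a ∨ ¬e ∧ a ∧ (e ∨ ¬e) ∨ ¬e   [De Morgan]
= a ∨ ¬e ∧ a ∨ ¬e   [complement / identity]
= a ∨ ¬e   [absorption]
This depends on a, e, so it is not a constant.

contingent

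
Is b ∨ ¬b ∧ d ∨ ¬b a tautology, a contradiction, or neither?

tautology

b ∨ ¬b ∧ d ∨ ¬b
= b ∨ ¬b   [absorption]
= True   [complement]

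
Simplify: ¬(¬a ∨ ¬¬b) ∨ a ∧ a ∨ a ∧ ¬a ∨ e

¬(¬a ∨ ¬¬b) ∨ a ∧ a ∨ a ∧ ¬a ∨ e
= ¬(¬a ∨ ¬¬b) ∨ a ∨ e   (distribution)
= a ∧ ¬b ∨ a ∨ e   (De Morgan)
= a ∨ e   (absorption)

a ∨ e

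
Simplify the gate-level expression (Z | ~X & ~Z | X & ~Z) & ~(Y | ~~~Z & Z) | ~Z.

(Z | ~X & ~Z | X & ~Z) & ~(Y | ~~~Z & Z) | ~Z
= (Z | ~Z) & ~(Y | ~~~Z & Z) | ~Z
= (Z | ~Z) & ~(Y | ~Z & Z) | ~Z
= ~(Y | ~Z & Z) | ~Z
= ~Y | ~Z

~Y | ~Z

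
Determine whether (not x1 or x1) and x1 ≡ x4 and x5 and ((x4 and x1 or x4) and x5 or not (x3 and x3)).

E1: (not x1 or x1) and x1
    = x1
E2: x4 and x5 and ((x4 and x1 or x4) and x5 or not (x3 and x3))
    = x4 and x5 and (x4 and x5 or not (x3 and x3))
    = x4 and x5 and (x4 and x5 or not x3)
    = x4 and x5
These differ: at x1=1, x3=0, x4=0, x5=0, E1 = 1 but E2 = 0.

No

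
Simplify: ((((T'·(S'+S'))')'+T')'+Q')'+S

T'·Q+S

((((T'·(S'+S'))')'+T')'+Q')'+S
= (((T'·(S'+S'))')'+T')·Q+S   [De Morgan]
= (((T'·S')')'+T')·Q+S   [idempotence]
= (T'·S'+T')·Q+S   [double negation]
= T'·Q+S   [absorption]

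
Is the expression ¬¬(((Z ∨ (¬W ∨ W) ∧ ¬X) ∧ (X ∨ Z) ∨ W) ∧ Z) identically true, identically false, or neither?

¬¬(((Z ∨ (¬W ∨ W) ∧ ¬X) ∧ (X ∨ Z) ∨ W) ∧ Z)
= ¬¬(((Z ∨ ¬X) ∧ (X ∨ Z) ∨ W) ∧ Z)   — complement / identity
= ¬¬((¬X ∧ X ∨ Z ∨ W) ∧ Z)   — distribution
= ¬¬((Z ∨ W) ∧ Z)   — complement / identity
= ¬¬Z   — absorption
= Z   — double negation
This depends on Z, so it is not a constant.

neither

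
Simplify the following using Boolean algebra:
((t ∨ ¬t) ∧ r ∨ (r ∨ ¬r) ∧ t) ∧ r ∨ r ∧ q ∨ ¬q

r ∨ ¬q

((t ∨ ¬t) ∧ r ∨ (r ∨ ¬r) ∧ t) ∧ r ∨ r ∧ q ∨ ¬q
= (r ∨ (r ∨ ¬r) ∧ t) ∧ r ∨ r ∧ q ∨ ¬q   [complement / identity]
= (r ∨ t) ∧ r ∨ r ∧ q ∨ ¬q   [complement / identity]
= r ∨ r ∧ q ∨ ¬q   [absorption]
= r ∨ ¬q   [absorption]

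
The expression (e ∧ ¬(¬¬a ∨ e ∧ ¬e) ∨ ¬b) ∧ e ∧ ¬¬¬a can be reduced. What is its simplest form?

(e ∧ ¬(¬¬a ∨ e ∧ ¬e) ∨ ¬b) ∧ e ∧ ¬¬¬a
= (e ∧ ¬¬¬a ∨ ¬b) ∧ e ∧ ¬¬¬a
= e ∧ ¬¬¬a
= e ∧ ¬a

e ∧ ¬a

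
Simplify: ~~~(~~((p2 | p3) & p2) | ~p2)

0

~~~(~~((p2 | p3) & p2) | ~p2)
= ~(~~((p2 | p3) & p2) | ~p2)   — double negation
= ~(~~p2 | ~p2)   — absorption
= ~p2 & p2   — De Morgan
= 0   — complement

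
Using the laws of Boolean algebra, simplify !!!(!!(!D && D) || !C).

!!!(!!(!D && D) || !C)
= !!!(!D && D || !C)   [double negation]
= !!!!C   [complement / identity]
= !!C   [double negation]
= C   [double negation]

C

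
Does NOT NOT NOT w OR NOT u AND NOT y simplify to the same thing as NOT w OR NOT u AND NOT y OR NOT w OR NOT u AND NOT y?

E1: NOT NOT NOT w OR NOT u AND NOT y
    = NOT w OR NOT u AND NOT y   [double negation]
E2: NOT w OR NOT u AND NOT y OR NOT w OR NOT u AND NOT y
    = NOT w OR NOT u AND NOT y   [idempotence]
Both reduce to NOT w OR NOT u AND NOT y, so they are equivalent.

Yes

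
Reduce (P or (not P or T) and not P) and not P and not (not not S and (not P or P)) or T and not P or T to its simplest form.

(P or (not P or T) and not P) and not P and not (not not S and (not P or P)) or T and not P or T
= (P or not P) and not P and not (not not S and (not P or P)) or T and not P or T   [absorption]
= (P or not P) and not P and not (S and (not P or P)) or T and not P or T   [double negation]
= not P and not (S and (not P or P)) or T and not P or T   [complement / identity]
= not P and not (S and (not P or P)) or T   [absorption]
= not P and not S or T   [complement / identity]

not P and not S or T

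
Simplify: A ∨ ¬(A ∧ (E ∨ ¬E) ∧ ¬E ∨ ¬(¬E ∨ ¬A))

A ∨ ¬(A ∧ (E ∨ ¬E) ∧ ¬E ∨ ¬(¬E ∨ ¬A))
= A ∨ ¬(A ∧ (E ∨ ¬E) ∧ ¬E ∨ E ∧ A)   (De Morgan)
= A ∨ ¬(A ∧ ¬E ∨ E ∧ A)   (complement / identity)
= A ∨ ¬A   (distribution)
= True   (complement)

True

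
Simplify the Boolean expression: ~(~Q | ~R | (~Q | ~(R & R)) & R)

Q & R

~(~Q | ~R | (~Q | ~(R & R)) & R)
= ~(~Q | ~R | (~Q | ~R) & R)   (idempotence)
= ~(~Q | ~R)   (absorption)
= Q & R   (De Morgan)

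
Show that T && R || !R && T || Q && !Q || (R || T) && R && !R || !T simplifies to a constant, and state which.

T && R || !R && T || Q && !Q || (R || T) && R && !R || !T
= T || Q && !Q || (R || T) && R && !R || !T   (distribution)
= T || (R || T) && R && !R || !T   (complement / identity)
= T || R && !R || !T   (absorption)
= T || !T   (complement / identity)
= true   (complement)

true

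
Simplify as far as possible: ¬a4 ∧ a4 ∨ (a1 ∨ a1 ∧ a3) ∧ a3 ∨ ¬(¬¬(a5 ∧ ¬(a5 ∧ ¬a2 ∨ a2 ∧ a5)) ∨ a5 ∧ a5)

¬a4 ∧ a4 ∨ (a1 ∨ a1 ∧ a3) ∧ a3 ∨ ¬(¬¬(a5 ∧ ¬(a5 ∧ ¬a2 ∨ a2 ∧ a5)) ∨ a5 ∧ a5)
= ¬a4 ∧ a4 ∨ (a1 ∨ a1 ∧ a3) ∧ a3 ∨ ¬(¬¬(a5 ∧ ¬a5) ∨ a5 ∧ a5)
= ¬a4 ∧ a4 ∨ (a1 ∨ a1 ∧ a3) ∧ a3 ∨ ¬(a5 ∧ ¬a5 ∨ a5 ∧ a5)
= ¬a4 ∧ a4 ∨ a1 ∧ a3 ∨ ¬(a5 ∧ ¬a5 ∨ a5 ∧ a5)
= ¬a4 ∧ a4 ∨ a1 ∧ a3 ∨ ¬a5
= a1 ∧ a3 ∨ ¬a5

a1 ∧ a3 ∨ ¬a5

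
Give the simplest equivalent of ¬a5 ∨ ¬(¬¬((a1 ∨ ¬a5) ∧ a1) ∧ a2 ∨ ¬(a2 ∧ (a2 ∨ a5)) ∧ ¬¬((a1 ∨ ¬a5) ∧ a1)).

¬a5 ∨ ¬a1

¬a5 ∨ ¬(¬¬((a1 ∨ ¬a5) ∧ a1) ∧ a2 ∨ ¬(a2 ∧ (a2 ∨ a5)) ∧ ¬¬((a1 ∨ ¬a5) ∧ a1))
= ¬a5 ∨ ¬(¬¬((a1 ∨ ¬a5) ∧ a1) ∧ a2 ∨ ¬a2 ∧ ¬¬((a1 ∨ ¬a5) ∧ a1))   [absorption]
= ¬a5 ∨ ¬¬¬((a1 ∨ ¬a5) ∧ a1)   [distribution]
= ¬a5 ∨ ¬((a1 ∨ ¬a5) ∧ a1)   [double negation]
= ¬a5 ∨ ¬a1   [absorption]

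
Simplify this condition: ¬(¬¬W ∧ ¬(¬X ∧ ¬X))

¬(¬¬W ∧ ¬(¬X ∧ ¬X))
= ¬(¬¬W ∧ ¬¬X)   — idempotence
= ¬W ∨ ¬X   — De Morgan

¬W ∨ ¬X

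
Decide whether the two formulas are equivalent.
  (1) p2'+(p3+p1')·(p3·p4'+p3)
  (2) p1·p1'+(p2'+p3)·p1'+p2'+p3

Yes

E1: p2'+(p3+p1')·(p3·p4'+p3)
    = p2'+(p3+p1')·p3   — absorption
    = p2'+p3   — absorption
E2: p1·p1'+(p2'+p3)·p1'+p2'+p3
    = p1·p1'+p2'+p3   — absorption
    = p2'+p3   — complement / identity
Both reduce to p2'+p3, so they are equivalent.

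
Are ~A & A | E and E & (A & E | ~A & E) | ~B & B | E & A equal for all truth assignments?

E1: ~A & A | E
    = E   — complement / identity
E2: E & (A & E | ~A & E) | ~B & B | E & A
    = E & (A & E | ~A & E) | E & A   — complement / identity
    = E & E | E & A   — distribution
    = E | E & A   — idempotence
    = E   — absorption
Both reduce to E, so they are equivalent.

Yes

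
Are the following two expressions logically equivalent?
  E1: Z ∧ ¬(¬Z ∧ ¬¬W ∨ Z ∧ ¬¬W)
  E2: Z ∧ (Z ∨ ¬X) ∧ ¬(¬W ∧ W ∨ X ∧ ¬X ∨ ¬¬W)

Yes

E1: Z ∧ ¬(¬Z ∧ ¬¬W ∨ Z ∧ ¬¬W)
    = Z ∧ ¬¬¬W   — distribution
    = Z ∧ ¬W   — double negation
E2: Z ∧ (Z ∨ ¬X) ∧ ¬(¬W ∧ W ∨ X ∧ ¬X ∨ ¬¬W)
    = Z ∧ (Z ∨ ¬X) ∧ ¬(¬W ∧ W ∨ ¬¬W)   — complement / identity
    = Z ∧ ¬(¬W ∧ W ∨ ¬¬W)   — absorption
    = Z ∧ ¬¬¬W   — complement / identity
    = Z ∧ ¬W   — double negation
Both reduce to Z ∧ ¬W, so they are equivalent.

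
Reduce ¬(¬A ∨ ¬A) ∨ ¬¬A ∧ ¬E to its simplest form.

A

¬(¬A ∨ ¬A) ∨ ¬¬A ∧ ¬E
= ¬¬A ∨ ¬¬A ∧ ¬E   — idempotence
= ¬¬A   — absorption
= A   — double negation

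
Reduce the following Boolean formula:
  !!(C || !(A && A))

!!(C || !(A && A))
= !!(C || !A)   (idempotence)
= C || !A   (double negation)

C || !A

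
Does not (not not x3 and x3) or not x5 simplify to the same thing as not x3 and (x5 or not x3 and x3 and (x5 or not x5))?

E1: not (not not x3 and x3) or not x5
    = not (x3 and x3) or not x5   — double negation
    = not x3 or not x5   — idempotence
E2: not x3 and (x5 or not x3 and x3 and (x5 or not x5))
    = not x3 and (x5 or not x3 and x3)   — complement / identity
    = not x3 and x5   — complement / identity
These differ: at x3=0, x5=0, E1 = 1 but E2 = 0.

No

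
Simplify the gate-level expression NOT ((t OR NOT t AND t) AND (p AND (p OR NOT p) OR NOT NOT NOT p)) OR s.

NOT t OR s

NOT ((t OR NOT t AND t) AND (p AND (p OR NOT p) OR NOT NOT NOT p)) OR s
= NOT ((t OR NOT t AND t) AND (p OR NOT NOT NOT p)) OR s
= NOT ((t OR NOT t AND t) AND (p OR NOT p)) OR s
= NOT (t AND (p OR NOT p)) OR s
= NOT t OR s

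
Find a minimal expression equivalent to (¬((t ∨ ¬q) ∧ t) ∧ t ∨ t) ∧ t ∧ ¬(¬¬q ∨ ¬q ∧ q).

t ∧ ¬q

(¬((t ∨ ¬q) ∧ t) ∧ t ∨ t) ∧ t ∧ ¬(¬¬q ∨ ¬q ∧ q)
= (¬t ∧ t ∨ t) ∧ t ∧ ¬(¬¬q ∨ ¬q ∧ q)
= (¬t ∧ t ∨ t) ∧ t ∧ ¬¬¬q
= t ∧ t ∧ ¬¬¬q
= t ∧ ¬¬¬q
= t ∧ ¬q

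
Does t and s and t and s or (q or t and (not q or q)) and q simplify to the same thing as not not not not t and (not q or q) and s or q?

Yes

E1: t and s and t and s or (q or t and (not q or q)) and q
    = t and s or (q or t and (not q or q)) and q
    = t and s or (q or t) and q
    = t and s or q
E2: not not not not t and (not q or q) and s or q
    = not not t and (not q or q) and s or q
    = not not t and s or q
    = t and s or q
Both reduce to t and s or q, so they are equivalent.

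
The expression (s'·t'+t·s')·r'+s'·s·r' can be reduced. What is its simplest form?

r'·s'

(s'·t'+t·s')·r'+s'·s·r'
= r'·(s'·t'+t·s'+s'·s)   — distribution
= r'·(s'+s'·s)   — distribution
= r'·s'   — complement / identity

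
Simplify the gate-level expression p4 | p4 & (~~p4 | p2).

p4 | p4 & (~~p4 | p2)
= p4 | p4 & (p4 | p2)   (double negation)
= p4 | p4   (absorption)
= p4   (idempotence)

p4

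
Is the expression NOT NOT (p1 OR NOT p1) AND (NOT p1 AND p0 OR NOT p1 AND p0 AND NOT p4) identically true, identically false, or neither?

neither

NOT NOT (p1 OR NOT p1) AND (NOT p1 AND p0 OR NOT p1 AND p0 AND NOT p4)
= (p1 OR NOT p1) AND (NOT p1 AND p0 OR NOT p1 AND p0 AND NOT p4)   [double negation]
= NOT p1 AND p0 OR NOT p1 AND p0 AND NOT p4   [complement / identity]
= NOT p1 AND p0   [absorption]
This depends on p0, p1, so it is not a constant.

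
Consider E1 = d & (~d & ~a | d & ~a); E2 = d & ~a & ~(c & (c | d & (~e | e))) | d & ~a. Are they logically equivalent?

Yes

E1: d & (~d & ~a | d & ~a)
    = d & ~a   — distribution
E2: d & ~a & ~(c & (c | d & (~e | e))) | d & ~a
    = d & ~a & ~(c & (c | d)) | d & ~a   — complement / identity
    = d & ~a & ~c | d & ~a   — absorption
    = d & ~a   — absorption
Both reduce to d & ~a, so they are equivalent.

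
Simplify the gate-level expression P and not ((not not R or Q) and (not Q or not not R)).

P and not ((not not R or Q) and (not Q or not not R))
= P and not (Q and not Q or not not R)   [distribution]
= P and not not not R   [complement / identity]
= P and not R   [double negation]

P and not R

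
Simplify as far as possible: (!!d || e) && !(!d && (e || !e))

d

(!!d || e) && !(!d && (e || !e))
= (!!d || e) && !!d   — complement / identity
= !!d   — absorption
= d   — double negation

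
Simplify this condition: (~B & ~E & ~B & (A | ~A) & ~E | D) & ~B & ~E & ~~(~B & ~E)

~B & ~E

(~B & ~E & ~B & (A | ~A) & ~E | D) & ~B & ~E & ~~(~B & ~E)
= (~B & ~E & ~B & ~E | D) & ~B & ~E & ~~(~B & ~E)
= (~B & ~E & ~B & ~E | D) & ~B & ~E & ~B & ~E
= ~B & ~E & ~B & ~E
= ~B & ~E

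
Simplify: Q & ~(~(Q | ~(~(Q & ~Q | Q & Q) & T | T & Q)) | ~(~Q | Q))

Q

Q & ~(~(Q | ~(~(Q & ~Q | Q & Q) & T | T & Q)) | ~(~Q | Q))
= Q & ~(~(Q | ~(~Q & T | T & Q)) | ~(~Q | Q))   — distribution
= Q & (Q | ~(~Q & T | T & Q)) & (~Q | Q)   — De Morgan
= Q & (Q | ~T) & (~Q | Q)   — distribution
= Q & (Q | ~T)   — complement / identity
= Q   — absorption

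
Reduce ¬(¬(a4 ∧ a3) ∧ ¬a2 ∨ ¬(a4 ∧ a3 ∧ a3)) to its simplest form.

¬(¬(a4 ∧ a3) ∧ ¬a2 ∨ ¬(a4 ∧ a3 ∧ a3))
= ¬(¬(a4 ∧ a3) ∧ ¬a2 ∨ ¬(a4 ∧ a3))   [idempotence]
= ¬¬(a4 ∧ a3)   [absorption]
= a4 ∧ a3   [double negation]

a4 ∧ a3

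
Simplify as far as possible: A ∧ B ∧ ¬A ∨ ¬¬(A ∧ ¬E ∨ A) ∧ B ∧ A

A ∧ B

A ∧ B ∧ ¬A ∨ ¬¬(A ∧ ¬E ∨ A) ∧ B ∧ A
= A ∧ B ∧ ¬A ∨ (A ∧ ¬E ∨ A) ∧ B ∧ A
= A ∧ B ∧ ¬A ∨ A ∧ B ∧ A
= A ∧ B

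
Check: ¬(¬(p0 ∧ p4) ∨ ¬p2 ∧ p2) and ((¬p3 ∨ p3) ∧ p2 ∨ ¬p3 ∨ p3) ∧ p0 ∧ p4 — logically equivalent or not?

E1: ¬(¬(p0 ∧ p4) ∨ ¬p2 ∧ p2)
    = ¬¬(p0 ∧ p4)
    = p0 ∧ p4
E2: ((¬p3 ∨ p3) ∧ p2 ∨ ¬p3 ∨ p3) ∧ p0 ∧ p4
    = (¬p3 ∨ p3) ∧ p0 ∧ p4
    = p0 ∧ p4
Both reduce to p0 ∧ p4, so they are equivalent.

Yes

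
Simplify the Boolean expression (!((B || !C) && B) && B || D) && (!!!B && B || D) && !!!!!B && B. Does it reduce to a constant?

(!((B || !C) && B) && B || D) && (!!!B && B || D) && !!!!!B && B
= (!((B || !C) && B) && B || D) && (!!!B && B || D) && !!!B && B   [double negation]
= (!((B || !C) && B) && B || D) && !!!B && B   [absorption]
= (!B && B || D) && !!!B && B   [absorption]
= (!B && B || D) && !B && B   [double negation]
= !B && B   [absorption]
= false   [complement]

false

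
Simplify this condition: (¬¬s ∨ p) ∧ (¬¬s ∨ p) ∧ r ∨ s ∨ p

s ∨ p

(¬¬s ∨ p) ∧ (¬¬s ∨ p) ∧ r ∨ s ∨ p
= (¬¬s ∨ p) ∧ r ∨ s ∨ p
= (s ∨ p) ∧ r ∨ s ∨ p
= s ∨ p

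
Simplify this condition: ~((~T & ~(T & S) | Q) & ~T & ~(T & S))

T

~((~T & ~(T & S) | Q) & ~T & ~(T & S))
= ~(~T & ~(T & S))   [absorption]
= T | T & S   [De Morgan]
= T   [absorption]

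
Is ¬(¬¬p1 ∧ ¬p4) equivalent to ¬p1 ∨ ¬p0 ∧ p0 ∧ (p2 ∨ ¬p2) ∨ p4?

E1: ¬(¬¬p1 ∧ ¬p4)
    = ¬p1 ∨ p4
E2: ¬p1 ∨ ¬p0 ∧ p0 ∧ (p2 ∨ ¬p2) ∨ p4
    = ¬p1 ∨ ¬p0 ∧ p0 ∨ p4
    = ¬p1 ∨ p4
Both reduce to ¬p1 ∨ p4, so they are equivalent.

Yes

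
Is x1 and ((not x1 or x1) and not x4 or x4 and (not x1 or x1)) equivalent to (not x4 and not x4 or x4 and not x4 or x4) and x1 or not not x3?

E1: x1 and ((not x1 or x1) and not x4 or x4 and (not x1 or x1))
    = x1 and (not x1 or x1)   — distribution
    = x1   — complement / identity
E2: (not x4 and not x4 or x4 and not x4 or x4) and x1 or not not x3
    = (not x4 or x4) and x1 or not not x3   — distribution
    = x1 or not not x3   — complement / identity
    = x1 or x3   — double negation
These differ: at x1=0, x3=1, x4=0, E1 = 0 but E2 = 1.

No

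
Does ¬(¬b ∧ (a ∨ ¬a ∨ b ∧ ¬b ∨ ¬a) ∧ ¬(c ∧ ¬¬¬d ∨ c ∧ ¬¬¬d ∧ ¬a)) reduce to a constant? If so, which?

no

¬(¬b ∧ (a ∨ ¬a ∨ b ∧ ¬b ∨ ¬a) ∧ ¬(c ∧ ¬¬¬d ∨ c ∧ ¬¬¬d ∧ ¬a))
= ¬(¬b ∧ (a ∨ ¬a ∨ b ∧ ¬b ∨ ¬a) ∧ ¬(c ∧ ¬¬¬d))   — absorption
= ¬(¬b ∧ (a ∨ ¬a ∨ b ∧ ¬b ∨ ¬a) ∧ ¬(c ∧ ¬d))   — double negation
= ¬(¬b ∧ (a ∨ ¬a ∨ ¬a) ∧ ¬(c ∧ ¬d))   — complement / identity
= ¬(¬b ∧ (a ∨ ¬a) ∧ ¬(c ∧ ¬d))   — idempotence
= ¬(¬b ∧ ¬(c ∧ ¬d))   — complement / identity
= b ∨ c ∧ ¬d   — De Morgan
This depends on b, c, d, so it is not a constant.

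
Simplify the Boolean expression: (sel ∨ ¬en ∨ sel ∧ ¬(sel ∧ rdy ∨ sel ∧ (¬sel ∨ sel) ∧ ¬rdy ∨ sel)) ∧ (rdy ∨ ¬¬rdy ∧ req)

(sel ∨ ¬en ∨ sel ∧ ¬(sel ∧ rdy ∨ sel ∧ (¬sel ∨ sel) ∧ ¬rdy ∨ sel)) ∧ (rdy ∨ ¬¬rdy ∧ req)
= (sel ∨ ¬en ∨ sel ∧ ¬(sel ∧ rdy ∨ sel ∧ (¬sel ∨ sel) ∧ ¬rdy ∨ sel)) ∧ (rdy ∨ rdy ∧ req)   [double negation]
= (sel ∨ ¬en ∨ sel ∧ ¬(sel ∧ rdy ∨ sel ∧ ¬rdy ∨ sel)) ∧ (rdy ∨ rdy ∧ req)   [complement / identity]
= (sel ∨ ¬en ∨ sel ∧ ¬(sel ∧ rdy ∨ sel)) ∧ (rdy ∨ rdy ∧ req)   [absorption]
= (sel ∨ ¬en ∨ sel ∧ ¬sel) ∧ (rdy ∨ rdy ∧ req)   [absorption]
= (sel ∨ ¬en) ∧ (rdy ∨ rdy ∧ req)   [complement / identity]
= (sel ∨ ¬en) ∧ rdy   [absorption]

(sel ∨ ¬en) ∧ rdy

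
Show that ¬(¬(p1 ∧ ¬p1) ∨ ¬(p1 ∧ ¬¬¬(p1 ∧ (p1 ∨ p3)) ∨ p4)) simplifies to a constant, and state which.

False

¬(¬(p1 ∧ ¬p1) ∨ ¬(p1 ∧ ¬¬¬(p1 ∧ (p1 ∨ p3)) ∨ p4))
= ¬(¬(p1 ∧ ¬p1) ∨ ¬(p1 ∧ ¬¬¬p1 ∨ p4))   [absorption]
= p1 ∧ ¬p1 ∧ (p1 ∧ ¬¬¬p1 ∨ p4)   [De Morgan]
= p1 ∧ ¬p1 ∧ (p1 ∧ ¬p1 ∨ p4)   [double negation]
= p1 ∧ ¬p1   [absorption]
= False   [complement]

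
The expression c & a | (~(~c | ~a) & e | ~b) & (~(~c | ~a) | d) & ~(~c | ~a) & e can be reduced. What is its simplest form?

c & a | (~(~c | ~a) & e | ~b) & (~(~c | ~a) | d) & ~(~c | ~a) & e
= c & a | (~(~c | ~a) & e | ~b) & ~(~c | ~a) & e   [absorption]
= c & a | ~(~c | ~a) & e   [absorption]
= c & a | c & a & e   [De Morgan]
= c & a   [absorption]

c & a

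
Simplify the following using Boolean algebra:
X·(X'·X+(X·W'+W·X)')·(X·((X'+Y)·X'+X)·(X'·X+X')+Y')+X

X·(X'·X+(X·W'+W·X)')·(X·((X'+Y)·X'+X)·(X'·X+X')+Y')+X
= X·(X'·X+(X·W'+W·X)')·(X·(X'+X)·(X'·X+X')+Y')+X   (absorption)
= X·(X'·X+(X·W'+W·X)')·(X·(X'·X+X')+Y')+X   (complement / identity)
= X·(X'·X+X')·(X·(X'·X+X')+Y')+X   (distribution)
= X·(X'·X+X')+X   (absorption)
= X·X'+X   (complement / identity)
= X   (complement / identity)

X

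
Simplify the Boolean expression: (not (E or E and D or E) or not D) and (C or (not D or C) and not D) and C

(not E or not D) and C

(not (E or E and D or E) or not D) and (C or (not D or C) and not D) and C
= (not (E or E and D or E) or not D) and (C or not D) and C   [absorption]
= (not (E or E) or not D) and (C or not D) and C   [absorption]
= (not E or not D) and (C or not D) and C   [idempotence]
= (not E or not D) and C   [absorption]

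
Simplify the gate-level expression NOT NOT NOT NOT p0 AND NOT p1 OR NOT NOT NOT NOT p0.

NOT NOT NOT NOT p0 AND NOT p1 OR NOT NOT NOT NOT p0
= NOT NOT NOT NOT p0
= NOT NOT p0
= p0

p0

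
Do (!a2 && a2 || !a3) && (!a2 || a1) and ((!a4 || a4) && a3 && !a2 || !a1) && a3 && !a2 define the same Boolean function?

E1: (!a2 && a2 || !a3) && (!a2 || a1)
    = !a3 && (!a2 || a1)   — complement / identity
E2: ((!a4 || a4) && a3 && !a2 || !a1) && a3 && !a2
    = (a3 && !a2 || !a1) && a3 && !a2   — complement / identity
    = a3 && !a2   — absorption
These differ: at a1=0, a2=0, a3=0, a4=0, E1 = 1 but E2 = 0.

No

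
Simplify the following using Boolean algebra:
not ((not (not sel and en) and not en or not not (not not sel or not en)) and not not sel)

not sel

not ((not (not sel and en) and not en or not not (not not sel or not en)) and not not sel)
= not ((not (not sel and en) and not en or not (not sel and en)) and not not sel)
= not (not (not sel and en) and not not sel)
= not sel and en or not sel
= not sel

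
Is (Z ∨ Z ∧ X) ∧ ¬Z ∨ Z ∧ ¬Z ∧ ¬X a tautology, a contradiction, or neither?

(Z ∨ Z ∧ X) ∧ ¬Z ∨ Z ∧ ¬Z ∧ ¬X
= Z ∧ ¬Z ∨ Z ∧ ¬Z ∧ ¬X   (absorption)
= Z ∧ ¬Z   (absorption)
= False   (complement)

contradiction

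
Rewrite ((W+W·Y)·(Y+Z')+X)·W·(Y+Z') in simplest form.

((W+W·Y)·(Y+Z')+X)·W·(Y+Z')
= (W·(Y+Z')+X)·W·(Y+Z')   (absorption)
= W·(Y+Z')   (absorption)

W·(Y+Z')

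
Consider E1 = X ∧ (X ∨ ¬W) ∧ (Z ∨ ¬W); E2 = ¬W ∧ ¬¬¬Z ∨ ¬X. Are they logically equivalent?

E1: X ∧ (X ∨ ¬W) ∧ (Z ∨ ¬W)
    = X ∧ (Z ∨ ¬W)   — absorption
E2: ¬W ∧ ¬¬¬Z ∨ ¬X
    = ¬W ∧ ¬Z ∨ ¬X   — double negation
These differ: at W=0, X=0, Z=0, E1 = 0 but E2 = 1.

No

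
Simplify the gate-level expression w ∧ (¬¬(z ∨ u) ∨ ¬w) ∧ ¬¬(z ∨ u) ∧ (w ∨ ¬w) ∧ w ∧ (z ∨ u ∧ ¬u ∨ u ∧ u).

w ∧ (¬¬(z ∨ u) ∨ ¬w) ∧ ¬¬(z ∨ u) ∧ (w ∨ ¬w) ∧ w ∧ (z ∨ u ∧ ¬u ∨ u ∧ u)
= w ∧ (¬¬(z ∨ u) ∨ ¬w) ∧ ¬¬(z ∨ u) ∧ (w ∨ ¬w) ∧ w ∧ (z ∨ u)   (distribution)
= w ∧ ¬¬(z ∨ u) ∧ (w ∨ ¬w) ∧ w ∧ (z ∨ u)   (absorption)
= w ∧ ¬¬(z ∨ u) ∧ w ∧ (z ∨ u)   (complement / identity)
= w ∧ (z ∨ u) ∧ w ∧ (z ∨ u)   (double negation)
= w ∧ (z ∨ u)   (idempotence)

w ∧ (z ∨ u)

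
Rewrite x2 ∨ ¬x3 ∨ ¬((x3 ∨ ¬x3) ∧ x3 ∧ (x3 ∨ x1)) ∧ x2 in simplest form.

x2 ∨ ¬x3

x2 ∨ ¬x3 ∨ ¬((x3 ∨ ¬x3) ∧ x3 ∧ (x3 ∨ x1)) ∧ x2
= x2 ∨ ¬x3 ∨ ¬(x3 ∧ (x3 ∨ x1)) ∧ x2   — complement / identity
= x2 ∨ ¬x3 ∨ ¬x3 ∧ x2   — absorption
= x2 ∨ ¬x3   — absorption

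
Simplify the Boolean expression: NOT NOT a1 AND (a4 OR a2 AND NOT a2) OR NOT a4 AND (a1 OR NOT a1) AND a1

a1

NOT NOT a1 AND (a4 OR a2 AND NOT a2) OR NOT a4 AND (a1 OR NOT a1) AND a1
= NOT NOT a1 AND a4 OR NOT a4 AND (a1 OR NOT a1) AND a1
= NOT NOT a1 AND a4 OR NOT a4 AND a1
= a1 AND a4 OR NOT a4 AND a1
= a1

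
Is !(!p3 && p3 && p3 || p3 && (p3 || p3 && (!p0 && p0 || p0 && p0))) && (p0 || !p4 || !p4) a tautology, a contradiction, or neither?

!(!p3 && p3 && p3 || p3 && (p3 || p3 && (!p0 && p0 || p0 && p0))) && (p0 || !p4 || !p4)
= !(!p3 && p3 && p3 || p3 && (p3 || p3 && p0)) && (p0 || !p4 || !p4)   — distribution
= !(!p3 && p3 || p3 && (p3 || p3 && p0)) && (p0 || !p4 || !p4)   — idempotence
= !(!p3 && p3 || p3 && p3) && (p0 || !p4 || !p4)   — absorption
= !p3 && (p0 || !p4 || !p4)   — distribution
= !p3 && (p0 || !p4)   — idempotence
This depends on p0, p3, p4, so it is not a constant.

neither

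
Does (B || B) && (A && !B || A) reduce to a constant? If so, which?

(B || B) && (A && !B || A)
= (B || B) && A   — absorption
= B && A   — idempotence
This depends on A, B, so it is not a constant.

no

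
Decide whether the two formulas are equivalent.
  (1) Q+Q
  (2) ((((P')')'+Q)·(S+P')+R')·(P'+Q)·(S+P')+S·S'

E1: Q+Q
    = Q
E2: ((((P')')'+Q)·(S+P')+R')·(P'+Q)·(S+P')+S·S'
    = ((P'+Q)·(S+P')+R')·(P'+Q)·(S+P')+S·S'
    = (P'+Q)·(S+P')+S·S'
    = (P'+Q)·(S+P')
    = P'+Q·S
These differ: at P=0, Q=0, R=0, S=0, E1 = 0 but E2 = 1.

No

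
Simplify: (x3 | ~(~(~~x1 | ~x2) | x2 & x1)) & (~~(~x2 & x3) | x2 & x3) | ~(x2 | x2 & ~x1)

x3 | ~x2

(x3 | ~(~(~~x1 | ~x2) | x2 & x1)) & (~~(~x2 & x3) | x2 & x3) | ~(x2 | x2 & ~x1)
= (x3 | ~(~(~~x1 | ~x2) | x2 & x1)) & (~~(~x2 & x3) | x2 & x3) | ~x2   — absorption
= (x3 | ~(~(~~x1 | ~x2) | x2 & x1)) & (~x2 & x3 | x2 & x3) | ~x2   — double negation
= (x3 | ~(~x1 & x2 | x2 & x1)) & (~x2 & x3 | x2 & x3) | ~x2   — De Morgan
= (x3 | ~x2) & (~x2 & x3 | x2 & x3) | ~x2   — distribution
= (x3 | ~x2) & x3 | ~x2   — distribution
= x3 | ~x2   — absorption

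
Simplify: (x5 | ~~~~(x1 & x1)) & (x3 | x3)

(x5 | ~~~~(x1 & x1)) & (x3 | x3)
= (x5 | ~~(x1 & x1)) & (x3 | x3)   — double negation
= (x5 | x1 & x1) & (x3 | x3)   — double negation
= (x5 | x1 & x1) & x3   — idempotence
= (x5 | x1) & x3   — idempotence

(x5 | x1) & x3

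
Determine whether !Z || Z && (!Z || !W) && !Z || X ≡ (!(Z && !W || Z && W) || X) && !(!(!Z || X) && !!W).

Yes

E1: !Z || Z && (!Z || !W) && !Z || X
    = !Z || Z && !Z || X   [absorption]
    = !Z || X   [complement / identity]
E2: (!(Z && !W || Z && W) || X) && !(!(!Z || X) && !!W)
    = (!(Z && !W || Z && W) || X) && (!Z || X || !W)   [De Morgan]
    = (!Z || X) && (!Z || X || !W)   [distribution]
    = !Z || X   [absorption]
Both reduce to !Z || X, so they are equivalent.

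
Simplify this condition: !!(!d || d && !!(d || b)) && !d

!d

!!(!d || d && !!(d || b)) && !d
= !!(!d || d && (d || b)) && !d
= (!d || d && (d || b)) && !d
= (!d || d) && !d
= !d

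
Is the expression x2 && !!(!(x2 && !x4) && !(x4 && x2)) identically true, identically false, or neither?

x2 && !!(!(x2 && !x4) && !(x4 && x2))
= x2 && !(x2 && !x4 || x4 && x2)   (De Morgan)
= x2 && !x2   (distribution)
= false   (complement)

identically false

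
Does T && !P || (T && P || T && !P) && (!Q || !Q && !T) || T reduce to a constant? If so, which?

no

T && !P || (T && P || T && !P) && (!Q || !Q && !T) || T
= T && !P || (T && P || T && !P) && !Q || T   — absorption
= T && !P || T && !Q || T   — distribution
= T && !P || T   — absorption
= T   — absorption
This depends on T, so it is not a constant.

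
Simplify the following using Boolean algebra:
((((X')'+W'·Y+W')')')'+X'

((((X')'+W'·Y+W')')')'+X'
= ((X')'+W'·Y+W')'+X'   [double negation]
= ((X')'+W')'+X'   [absorption]
= X'·W+X'   [De Morgan]
= X'   [absorption]

X'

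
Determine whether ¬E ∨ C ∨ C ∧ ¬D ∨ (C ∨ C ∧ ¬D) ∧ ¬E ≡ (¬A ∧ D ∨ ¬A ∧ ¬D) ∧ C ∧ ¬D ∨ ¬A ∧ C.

E1: ¬E ∨ C ∨ C ∧ ¬D ∨ (C ∨ C ∧ ¬D) ∧ ¬E
    = ¬E ∨ C ∨ C ∧ ¬D   [absorption]
    = ¬E ∨ C   [absorption]
E2: (¬A ∧ D ∨ ¬A ∧ ¬D) ∧ C ∧ ¬D ∨ ¬A ∧ C
    = ¬A ∧ C ∧ ¬D ∨ ¬A ∧ C   [distribution]
    = ¬A ∧ C   [absorption]
These differ: at A=1, C=1, D=1, E=0, E1 = 1 but E2 = 0.

No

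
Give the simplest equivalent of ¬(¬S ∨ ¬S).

¬(¬S ∨ ¬S)
= S ∧ S   [De Morgan]
= S   [idempotence]

S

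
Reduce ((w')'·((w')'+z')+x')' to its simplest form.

w'·x

((w')'·((w')'+z')+x')'
= ((w')'+x')'   (absorption)
= w'·x   (De Morgan)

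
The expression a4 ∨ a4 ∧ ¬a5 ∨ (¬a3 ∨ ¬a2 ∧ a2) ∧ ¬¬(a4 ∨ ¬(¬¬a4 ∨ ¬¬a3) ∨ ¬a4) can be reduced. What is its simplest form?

a4 ∨ a4 ∧ ¬a5 ∨ (¬a3 ∨ ¬a2 ∧ a2) ∧ ¬¬(a4 ∨ ¬(¬¬a4 ∨ ¬¬a3) ∨ ¬a4)
= a4 ∨ a4 ∧ ¬a5 ∨ (¬a3 ∨ ¬a2 ∧ a2) ∧ ¬¬(a4 ∨ ¬a4 ∧ ¬a3 ∨ ¬a4)
= a4 ∨ a4 ∧ ¬a5 ∨ ¬a3 ∧ ¬¬(a4 ∨ ¬a4 ∧ ¬a3 ∨ ¬a4)
= a4 ∨ a4 ∧ ¬a5 ∨ ¬a3 ∧ (a4 ∨ ¬a4 ∧ ¬a3 ∨ ¬a4)
= a4 ∨ a4 ∧ ¬a5 ∨ ¬a3 ∧ (a4 ∨ ¬a4)
= a4 ∨ a4 ∧ ¬a5 ∨ ¬a3
= a4 ∨ ¬a3

a4 ∨ ¬a3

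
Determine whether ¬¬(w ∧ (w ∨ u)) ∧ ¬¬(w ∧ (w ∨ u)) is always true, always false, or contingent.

contingent

¬¬(w ∧ (w ∨ u)) ∧ ¬¬(w ∧ (w ∨ u))
= ¬¬(w ∧ (w ∨ u))   [idempotence]
= ¬¬w   [absorption]
= w   [double negation]
This depends on w, so it is not a constant.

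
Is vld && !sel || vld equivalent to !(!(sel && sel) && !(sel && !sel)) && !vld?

E1: vld && !sel || vld
    = vld   (absorption)
E2: !(!(sel && sel) && !(sel && !sel)) && !vld
    = (sel && sel || sel && !sel) && !vld   (De Morgan)
    = sel && !vld   (distribution)
These differ: at sel=0, vld=1, E1 = 1 but E2 = 0.

No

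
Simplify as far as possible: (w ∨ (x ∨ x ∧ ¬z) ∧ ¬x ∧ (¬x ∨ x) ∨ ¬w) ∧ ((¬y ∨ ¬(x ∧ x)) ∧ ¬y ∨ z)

¬y ∨ z

(w ∨ (x ∨ x ∧ ¬z) ∧ ¬x ∧ (¬x ∨ x) ∨ ¬w) ∧ ((¬y ∨ ¬(x ∧ x)) ∧ ¬y ∨ z)
= (w ∨ x ∧ ¬x ∧ (¬x ∨ x) ∨ ¬w) ∧ ((¬y ∨ ¬(x ∧ x)) ∧ ¬y ∨ z)   [absorption]
= (w ∨ x ∧ ¬x ∧ (¬x ∨ x) ∨ ¬w) ∧ ((¬y ∨ ¬x) ∧ ¬y ∨ z)   [idempotence]
= (w ∨ x ∧ ¬x ∧ (¬x ∨ x) ∨ ¬w) ∧ (¬y ∨ z)   [absorption]
= (w ∨ x ∧ ¬x ∨ ¬w) ∧ (¬y ∨ z)   [complement / identity]
= (w ∨ ¬w) ∧ (¬y ∨ z)   [complement / identity]
= ¬y ∨ z   [complement / identity]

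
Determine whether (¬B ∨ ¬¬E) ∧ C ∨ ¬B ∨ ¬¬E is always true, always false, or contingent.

contingent

(¬B ∨ ¬¬E) ∧ C ∨ ¬B ∨ ¬¬E
= ¬B ∨ ¬¬E   (absorption)
= ¬B ∨ E   (double negation)
This depends on B, E, so it is not a constant.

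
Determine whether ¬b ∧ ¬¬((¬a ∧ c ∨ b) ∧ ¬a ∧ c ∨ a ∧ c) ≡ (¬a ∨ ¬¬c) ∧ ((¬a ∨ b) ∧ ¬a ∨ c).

E1: ¬b ∧ ¬¬((¬a ∧ c ∨ b) ∧ ¬a ∧ c ∨ a ∧ c)
    = ¬b ∧ ¬¬(¬a ∧ c ∨ a ∧ c)   (absorption)
    = ¬b ∧ ¬¬c   (distribution)
    = ¬b ∧ c   (double negation)
E2: (¬a ∨ ¬¬c) ∧ ((¬a ∨ b) ∧ ¬a ∨ c)
    = (¬a ∨ c) ∧ ((¬a ∨ b) ∧ ¬a ∨ c)   (double negation)
    = (¬a ∨ c) ∧ (¬a ∨ c)   (absorption)
    = ¬a ∨ c   (idempotence)
These differ: at a=0, b=1, c=1, E1 = 0 but E2 = 1.

No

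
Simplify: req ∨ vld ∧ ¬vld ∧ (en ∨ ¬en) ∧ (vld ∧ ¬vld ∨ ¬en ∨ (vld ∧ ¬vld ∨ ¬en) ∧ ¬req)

req

req ∨ vld ∧ ¬vld ∧ (en ∨ ¬en) ∧ (vld ∧ ¬vld ∨ ¬en ∨ (vld ∧ ¬vld ∨ ¬en) ∧ ¬req)
= req ∨ vld ∧ ¬vld ∧ (vld ∧ ¬vld ∨ ¬en ∨ (vld ∧ ¬vld ∨ ¬en) ∧ ¬req)   (complement / identity)
= req ∨ vld ∧ ¬vld ∧ (vld ∧ ¬vld ∨ ¬en)   (absorption)
= req ∨ vld ∧ ¬vld   (absorption)
= req   (complement / identity)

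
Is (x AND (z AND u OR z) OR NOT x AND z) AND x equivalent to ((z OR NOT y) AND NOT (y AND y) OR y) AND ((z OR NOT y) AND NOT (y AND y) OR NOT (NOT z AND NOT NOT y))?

No

E1: (x AND (z AND u OR z) OR NOT x AND z) AND x
    = (x AND z OR NOT x AND z) AND x   [absorption]
    = z AND x   [distribution]
E2: ((z OR NOT y) AND NOT (y AND y) OR y) AND ((z OR NOT y) AND NOT (y AND y) OR NOT (NOT z AND NOT NOT y))
    = y AND NOT (NOT z AND NOT NOT y) OR (z OR NOT y) AND NOT (y AND y)   [distribution]
    = y AND (z OR NOT y) OR (z OR NOT y) AND NOT (y AND y)   [De Morgan]
    = y AND (z OR NOT y) OR (z OR NOT y) AND NOT y   [idempotence]
    = z OR NOT y   [distribution]
These differ: at u=1, x=0, y=0, z=1, E1 = 0 but E2 = 1.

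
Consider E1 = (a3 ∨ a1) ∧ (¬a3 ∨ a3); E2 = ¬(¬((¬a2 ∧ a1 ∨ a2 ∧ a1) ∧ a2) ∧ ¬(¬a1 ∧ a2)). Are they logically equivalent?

E1: (a3 ∨ a1) ∧ (¬a3 ∨ a3)
    = a3 ∨ a1
E2: ¬(¬((¬a2 ∧ a1 ∨ a2 ∧ a1) ∧ a2) ∧ ¬(¬a1 ∧ a2))
    = ¬(¬(a1 ∧ a2) ∧ ¬(¬a1 ∧ a2))
    = a1 ∧ a2 ∨ ¬a1 ∧ a2
    = a2
These differ: at a1=0, a2=0, a3=1, E1 = 1 but E2 = 0.

No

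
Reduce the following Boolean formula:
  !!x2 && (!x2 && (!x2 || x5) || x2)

x2

!!x2 && (!x2 && (!x2 || x5) || x2)
= x2 && (!x2 && (!x2 || x5) || x2)   (double negation)
= x2 && (!x2 || x2)   (absorption)
= x2   (complement / identity)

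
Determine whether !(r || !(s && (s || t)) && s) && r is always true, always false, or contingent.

!(r || !(s && (s || t)) && s) && r
= !(r || !s && s) && r   [absorption]
= !r && r   [complement / identity]
= false   [complement]

always false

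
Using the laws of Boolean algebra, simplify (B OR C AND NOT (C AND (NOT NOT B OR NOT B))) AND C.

B AND C

(B OR C AND NOT (C AND (NOT NOT B OR NOT B))) AND C
= (B OR C AND NOT (C AND (B OR NOT B))) AND C
= (B OR C AND NOT C) AND C
= B AND C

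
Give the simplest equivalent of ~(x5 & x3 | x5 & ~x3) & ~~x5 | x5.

~(x5 & x3 | x5 & ~x3) & ~~x5 | x5
= ~(x5 & x3 | x5 & ~x3) & x5 | x5   — double negation
= ~((x3 | ~x3) & x5) & x5 | x5   — distribution
= ~x5 & x5 | x5   — complement / identity
= x5   — complement / identity

x5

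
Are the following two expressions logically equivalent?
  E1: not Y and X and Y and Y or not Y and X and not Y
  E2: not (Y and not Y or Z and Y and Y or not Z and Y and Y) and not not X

Yes

E1: not Y and X and Y and Y or not Y and X and not Y
    = not Y and X and Y or not Y and X and not Y   (idempotence)
    = not Y and X   (distribution)
E2: not (Y and not Y or Z and Y and Y or not Z and Y and Y) and not not X
    = not (Y and not Y or (Z and Y or not Z and Y) and Y) and not not X   (distribution)
    = not (Y and not Y or Y and Y) and not not X   (distribution)
    = not Y and not not X   (distribution)
    = not Y and X   (double negation)
Both reduce to not Y and X, so they are equivalent.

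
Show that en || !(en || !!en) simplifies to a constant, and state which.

en || !(en || !!en)
= en || !(en || en)   — double negation
= en || !en   — idempotence
= true   — complement

true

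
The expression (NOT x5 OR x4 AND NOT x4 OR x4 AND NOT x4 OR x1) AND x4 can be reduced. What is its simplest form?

(NOT x5 OR x1) AND x4

(NOT x5 OR x4 AND NOT x4 OR x4 AND NOT x4 OR x1) AND x4
= (NOT x5 OR x4 AND NOT x4 OR x1) AND x4   [idempotence]
= (NOT x5 OR x1) AND x4   [complement / identity]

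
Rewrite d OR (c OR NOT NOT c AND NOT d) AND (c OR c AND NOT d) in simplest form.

d OR c

d OR (c OR NOT NOT c AND NOT d) AND (c OR c AND NOT d)
= d OR (c OR c AND NOT d) AND (c OR c AND NOT d)   — double negation
= d OR c OR c AND NOT d   — idempotence
= d OR c   — absorption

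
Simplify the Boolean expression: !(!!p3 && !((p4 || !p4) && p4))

!(!!p3 && !((p4 || !p4) && p4))
= !p3 || (p4 || !p4) && p4   — De Morgan
= !p3 || p4   — complement / identity

!p3 || p4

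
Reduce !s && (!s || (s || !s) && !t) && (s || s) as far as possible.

!s && (!s || (s || !s) && !t) && (s || s)
= !s && (!s || !t) && (s || s)
= !s && (!s || !t) && s
= !s && s
= false

false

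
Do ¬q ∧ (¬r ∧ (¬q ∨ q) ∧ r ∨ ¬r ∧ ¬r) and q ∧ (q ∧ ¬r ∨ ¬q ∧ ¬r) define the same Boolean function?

E1: ¬q ∧ (¬r ∧ (¬q ∨ q) ∧ r ∨ ¬r ∧ ¬r)
    = ¬q ∧ (¬r ∧ r ∨ ¬r ∧ ¬r)
    = ¬q ∧ ¬r
E2: q ∧ (q ∧ ¬r ∨ ¬q ∧ ¬r)
    = q ∧ ¬r
These differ: at q=0, r=0, E1 = 1 but E2 = 0.

No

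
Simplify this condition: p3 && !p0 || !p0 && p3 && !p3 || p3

p3

p3 && !p0 || !p0 && p3 && !p3 || p3
= (p3 || p3 && !p3) && !p0 || p3   — distribution
= p3 && !p0 || p3   — complement / identity
= p3   — absorption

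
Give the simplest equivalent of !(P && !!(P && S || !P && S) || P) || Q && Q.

!(P && !!(P && S || !P && S) || P) || Q && Q
= !(P && !!(P && S || !P && S) || P) || Q   — idempotence
= !(P && !!S || P) || Q   — distribution
= !(P && S || P) || Q   — double negation
= !P || Q   — absorption

!P || Q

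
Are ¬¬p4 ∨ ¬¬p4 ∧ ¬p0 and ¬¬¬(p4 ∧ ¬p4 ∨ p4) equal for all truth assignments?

E1: ¬¬p4 ∨ ¬¬p4 ∧ ¬p0
    = ¬¬p4
    = p4
E2: ¬¬¬(p4 ∧ ¬p4 ∨ p4)
    = ¬¬¬p4
    = ¬p4
These differ: at p0=0, p4=0, E1 = 0 but E2 = 1.

No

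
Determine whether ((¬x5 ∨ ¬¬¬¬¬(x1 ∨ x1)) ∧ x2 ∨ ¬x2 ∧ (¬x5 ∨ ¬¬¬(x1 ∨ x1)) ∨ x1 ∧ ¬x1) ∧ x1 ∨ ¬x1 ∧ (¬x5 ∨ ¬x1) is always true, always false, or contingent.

contingent

((¬x5 ∨ ¬¬¬¬¬(x1 ∨ x1)) ∧ x2 ∨ ¬x2 ∧ (¬x5 ∨ ¬¬¬(x1 ∨ x1)) ∨ x1 ∧ ¬x1) ∧ x1 ∨ ¬x1 ∧ (¬x5 ∨ ¬x1)
= ((¬x5 ∨ ¬¬¬(x1 ∨ x1)) ∧ x2 ∨ ¬x2 ∧ (¬x5 ∨ ¬¬¬(x1 ∨ x1)) ∨ x1 ∧ ¬x1) ∧ x1 ∨ ¬x1 ∧ (¬x5 ∨ ¬x1)   — double negation
= (¬x5 ∨ ¬¬¬(x1 ∨ x1) ∨ x1 ∧ ¬x1) ∧ x1 ∨ ¬x1 ∧ (¬x5 ∨ ¬x1)   — distribution
= (¬x5 ∨ ¬¬¬x1 ∨ x1 ∧ ¬x1) ∧ x1 ∨ ¬x1 ∧ (¬x5 ∨ ¬x1)   — idempotence
= (¬x5 ∨ ¬¬¬x1) ∧ x1 ∨ ¬x1 ∧ (¬x5 ∨ ¬x1)   — complement / identity
= (¬x5 ∨ ¬x1) ∧ x1 ∨ ¬x1 ∧ (¬x5 ∨ ¬x1)   — double negation
= ¬x5 ∨ ¬x1   — distribution
This depends on x1, x5, so it is not a constant.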